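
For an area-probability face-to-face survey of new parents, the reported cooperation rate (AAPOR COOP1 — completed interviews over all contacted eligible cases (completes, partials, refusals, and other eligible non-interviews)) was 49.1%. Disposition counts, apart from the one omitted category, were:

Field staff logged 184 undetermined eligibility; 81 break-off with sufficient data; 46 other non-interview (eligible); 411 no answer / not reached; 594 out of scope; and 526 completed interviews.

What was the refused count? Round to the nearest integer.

418

COOP1 = 526 / D = 0.491
D = 526 / 0.491 = 1071.3
Rest of base = 653
refused = 1071.3 − 653 ≈ 418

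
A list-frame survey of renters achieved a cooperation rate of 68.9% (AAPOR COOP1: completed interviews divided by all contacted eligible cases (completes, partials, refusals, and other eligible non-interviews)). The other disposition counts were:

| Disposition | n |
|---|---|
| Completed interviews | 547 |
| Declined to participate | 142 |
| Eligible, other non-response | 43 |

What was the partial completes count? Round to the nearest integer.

COOP1 = 547 / D = 0.689
D = 547 / 0.689 = 793.9
Remaining denominator categories sum to 732
partial completes = 793.9 − 732 ≈ 62

62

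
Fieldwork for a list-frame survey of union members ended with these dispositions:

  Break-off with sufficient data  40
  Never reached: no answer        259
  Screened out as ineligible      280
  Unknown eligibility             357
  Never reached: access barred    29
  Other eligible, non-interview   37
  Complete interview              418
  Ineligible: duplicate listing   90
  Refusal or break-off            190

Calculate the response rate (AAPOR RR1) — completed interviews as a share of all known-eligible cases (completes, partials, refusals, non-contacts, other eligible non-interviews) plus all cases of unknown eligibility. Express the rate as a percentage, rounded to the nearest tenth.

31.4%

Non-contacts = 259 + 29 = 288
Not eligible = 280 + 90 = 370
Numerator → 418
Base → 418 + 40 + 190 + 288 + 37 + 357 = 1330
RR1 = 418 / 1330 = 0.3143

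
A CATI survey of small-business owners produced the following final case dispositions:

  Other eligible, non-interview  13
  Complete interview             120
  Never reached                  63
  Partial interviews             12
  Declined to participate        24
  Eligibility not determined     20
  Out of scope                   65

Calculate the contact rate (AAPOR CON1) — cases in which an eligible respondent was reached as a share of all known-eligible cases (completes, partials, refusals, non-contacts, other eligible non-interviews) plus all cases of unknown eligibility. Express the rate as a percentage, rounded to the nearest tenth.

67.1%

Top: 120 + 12 + 24 + 13 = 169
Denominator: 120 + 12 + 24 + 63 + 13 + 20 = 252
CON1 = 169 / 252 = 0.6706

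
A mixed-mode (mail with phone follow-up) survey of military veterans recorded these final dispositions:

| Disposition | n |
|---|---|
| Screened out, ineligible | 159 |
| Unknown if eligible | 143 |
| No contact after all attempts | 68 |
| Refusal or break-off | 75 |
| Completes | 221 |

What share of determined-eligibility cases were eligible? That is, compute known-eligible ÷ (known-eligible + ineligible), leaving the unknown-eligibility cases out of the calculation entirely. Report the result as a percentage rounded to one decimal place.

Known eligible: 221 + 75 + 68 = 364
e = 364 / (364 + 159) = 364 / 523 = 0.6960

69.6%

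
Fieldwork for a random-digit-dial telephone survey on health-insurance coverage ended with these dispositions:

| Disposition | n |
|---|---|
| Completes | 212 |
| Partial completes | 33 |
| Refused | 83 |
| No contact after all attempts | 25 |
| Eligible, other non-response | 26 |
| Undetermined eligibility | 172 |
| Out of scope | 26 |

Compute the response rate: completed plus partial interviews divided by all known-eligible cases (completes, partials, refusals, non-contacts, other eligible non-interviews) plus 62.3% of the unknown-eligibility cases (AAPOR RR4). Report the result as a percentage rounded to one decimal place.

50.4%

Num → 212 + 33 = 245
Eligible (known) → 212 + 33 + 83 + 25 + 26 = 379
e × U → 0.6230 × 172 = 107.16
Denom → 379 + 107.16 = 486.16
RR4 = 245 / 486.16 = 0.5039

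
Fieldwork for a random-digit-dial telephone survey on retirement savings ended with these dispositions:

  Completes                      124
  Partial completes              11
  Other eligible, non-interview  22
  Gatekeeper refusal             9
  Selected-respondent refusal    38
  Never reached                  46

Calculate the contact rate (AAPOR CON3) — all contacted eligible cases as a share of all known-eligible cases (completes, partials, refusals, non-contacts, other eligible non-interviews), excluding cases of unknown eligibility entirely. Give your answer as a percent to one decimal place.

Refusals = 9 + 38 = 47
Numerator → 124 + 11 + 47 + 22 = 204
Denominator → 124 + 11 + 47 + 46 + 22 = 250
CON3 = 204 / 250 = 0.8160

81.6%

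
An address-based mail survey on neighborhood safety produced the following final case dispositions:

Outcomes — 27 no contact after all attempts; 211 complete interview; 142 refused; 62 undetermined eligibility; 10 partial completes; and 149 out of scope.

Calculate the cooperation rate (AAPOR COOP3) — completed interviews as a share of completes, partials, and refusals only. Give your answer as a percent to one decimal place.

58.1%

Numerator: 211
Denominator: 211 + 10 + 142 = 363
COOP3 = 211 / 363 = 0.5813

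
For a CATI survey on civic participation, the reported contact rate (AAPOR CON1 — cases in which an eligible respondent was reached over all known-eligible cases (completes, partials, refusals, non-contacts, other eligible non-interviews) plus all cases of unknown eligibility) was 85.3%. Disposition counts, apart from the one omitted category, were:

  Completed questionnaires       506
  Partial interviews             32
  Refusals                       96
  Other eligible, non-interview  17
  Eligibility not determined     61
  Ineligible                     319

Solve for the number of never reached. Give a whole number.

Top: 506 + 32 + 96 + 17 = 651
CON1 = 651 / D = 0.853
D = 651 / 0.853 = 763.2
Rest of base = 712
never reached = 763.2 − 712 ≈ 51

51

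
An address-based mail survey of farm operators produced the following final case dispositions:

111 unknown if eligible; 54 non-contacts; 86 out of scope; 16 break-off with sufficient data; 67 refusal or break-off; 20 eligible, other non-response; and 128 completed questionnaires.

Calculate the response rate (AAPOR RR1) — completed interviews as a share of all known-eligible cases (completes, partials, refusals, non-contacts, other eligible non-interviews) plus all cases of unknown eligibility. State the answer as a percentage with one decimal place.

32.3%

Numerator → 128
Base → 128 + 16 + 67 + 54 + 20 + 111 = 396
RR1 = 128 / 396 = 0.3232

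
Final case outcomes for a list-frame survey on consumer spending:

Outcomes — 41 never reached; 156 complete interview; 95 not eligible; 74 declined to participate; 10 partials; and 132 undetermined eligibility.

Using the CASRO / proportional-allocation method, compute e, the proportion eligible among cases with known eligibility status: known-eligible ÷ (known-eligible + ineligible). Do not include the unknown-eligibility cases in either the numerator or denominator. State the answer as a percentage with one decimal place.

Determined eligible: 156 + 10 + 74 + 41 = 281
e = 281 / (281 + 95) = 281 / 376 = 0.7473

74.7%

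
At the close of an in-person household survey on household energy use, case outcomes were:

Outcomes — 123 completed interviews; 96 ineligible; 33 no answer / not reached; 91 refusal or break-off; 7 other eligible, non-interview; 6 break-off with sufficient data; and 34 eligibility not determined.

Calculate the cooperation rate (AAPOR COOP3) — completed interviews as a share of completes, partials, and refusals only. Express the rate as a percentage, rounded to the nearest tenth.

Numerator: 123
Denom: 123 + 6 + 91 = 220
COOP3 = 123 / 220 = 0.5591

55.9%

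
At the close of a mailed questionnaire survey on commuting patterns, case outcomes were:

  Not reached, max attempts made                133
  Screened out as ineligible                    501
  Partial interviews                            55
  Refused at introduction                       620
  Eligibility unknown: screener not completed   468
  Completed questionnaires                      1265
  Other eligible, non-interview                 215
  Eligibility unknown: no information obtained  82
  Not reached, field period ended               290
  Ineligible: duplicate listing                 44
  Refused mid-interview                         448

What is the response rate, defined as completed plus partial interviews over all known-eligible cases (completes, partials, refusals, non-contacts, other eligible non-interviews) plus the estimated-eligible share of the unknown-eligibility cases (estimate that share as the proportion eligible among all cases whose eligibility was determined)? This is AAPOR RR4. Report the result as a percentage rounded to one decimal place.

37.8%

Refusal or break-off = 620 + 448 = 1068
No answer / not reached = 290 + 133 = 423
Unknown eligibility = 468 + 82 = 550
Ineligible = 501 + 44 = 545
Numerator → 1265 + 55 = 1320
Known eligible → 1265 + 55 + 1068 + 423 + 215 = 3026
e = 3026 / (3026 + 545) = 3026 / 3571 = 0.8474
Estimated eligible among unknowns → 0.8474 × 550 = 466.07
Denominator → 3026 + 466.07 = 3492.07
RR4 = 1320 / 3492.07 = 0.3780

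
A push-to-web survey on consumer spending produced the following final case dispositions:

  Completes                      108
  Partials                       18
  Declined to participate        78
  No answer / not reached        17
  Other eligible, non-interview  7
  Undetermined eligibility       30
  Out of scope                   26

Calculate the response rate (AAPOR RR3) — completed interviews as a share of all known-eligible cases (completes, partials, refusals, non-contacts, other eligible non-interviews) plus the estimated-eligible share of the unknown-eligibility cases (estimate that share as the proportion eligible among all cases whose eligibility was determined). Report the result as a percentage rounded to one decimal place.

Numerator → 108
Known eligible → 108 + 18 + 78 + 17 + 7 = 228
e = 228 / (228 + 26) = 228 / 254 = 0.8976
e × U → 0.8976 × 30 = 26.93
Denominator → 228 + 26.93 = 254.93
RR3 = 108 / 254.93 = 0.4236

42.4%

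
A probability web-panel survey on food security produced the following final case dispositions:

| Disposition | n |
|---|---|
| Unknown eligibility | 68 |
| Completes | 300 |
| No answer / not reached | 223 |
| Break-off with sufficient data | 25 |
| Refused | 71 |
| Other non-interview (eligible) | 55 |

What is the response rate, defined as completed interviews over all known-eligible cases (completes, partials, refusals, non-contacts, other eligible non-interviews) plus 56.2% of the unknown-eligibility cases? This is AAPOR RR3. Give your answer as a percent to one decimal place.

Top = 300
Determined eligible = 300 + 25 + 71 + 223 + 55 = 674
e × U = 0.5620 × 68 = 38.22
Denom = 674 + 38.22 = 712.22
RR3 = 300 / 712.22 = 0.4212

42.1%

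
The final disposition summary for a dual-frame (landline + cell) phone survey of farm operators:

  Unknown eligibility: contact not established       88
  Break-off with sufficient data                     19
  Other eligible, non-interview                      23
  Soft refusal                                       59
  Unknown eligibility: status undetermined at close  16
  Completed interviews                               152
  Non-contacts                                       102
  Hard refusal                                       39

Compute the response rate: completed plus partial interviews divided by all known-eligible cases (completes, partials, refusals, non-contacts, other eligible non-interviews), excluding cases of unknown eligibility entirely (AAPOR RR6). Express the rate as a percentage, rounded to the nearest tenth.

Refused = 39 + 59 = 98
Undetermined eligibility = 88 + 16 = 104
Num → 152 + 19 = 171
Denominator → 152 + 19 + 98 + 102 + 23 = 394
RR6 = 171 / 394 = 0.4340

43.4%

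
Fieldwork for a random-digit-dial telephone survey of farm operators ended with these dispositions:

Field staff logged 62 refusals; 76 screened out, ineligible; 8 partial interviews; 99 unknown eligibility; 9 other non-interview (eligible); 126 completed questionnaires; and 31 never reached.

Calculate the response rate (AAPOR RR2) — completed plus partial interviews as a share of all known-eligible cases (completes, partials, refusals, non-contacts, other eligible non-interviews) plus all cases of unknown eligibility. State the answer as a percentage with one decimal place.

Top → 126 + 8 = 134
Denominator → 126 + 8 + 62 + 31 + 9 + 99 = 335
RR2 = 134 / 335 = 0.4000

40.0%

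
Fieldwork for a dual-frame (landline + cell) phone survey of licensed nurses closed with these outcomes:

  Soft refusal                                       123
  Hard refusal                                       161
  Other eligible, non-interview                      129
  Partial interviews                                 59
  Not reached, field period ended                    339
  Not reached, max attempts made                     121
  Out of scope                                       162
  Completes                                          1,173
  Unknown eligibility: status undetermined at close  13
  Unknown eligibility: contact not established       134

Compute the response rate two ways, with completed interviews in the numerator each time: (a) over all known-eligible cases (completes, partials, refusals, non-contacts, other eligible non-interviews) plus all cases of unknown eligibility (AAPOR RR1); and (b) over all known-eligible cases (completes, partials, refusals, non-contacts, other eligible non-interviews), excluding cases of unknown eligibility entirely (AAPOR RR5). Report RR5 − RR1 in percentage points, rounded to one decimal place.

Declined to participate = 161 + 123 = 284
No answer / not reached = 339 + 121 = 460
Unknown eligibility = 134 + 13 = 147
Numerator → 1173
Denom → 1173 + 59 + 284 + 460 + 129 + 147 = 2252
RR1 = 1173 / 2252 = 0.5209
Denom → 1173 + 59 + 284 + 460 + 129 = 2105
RR5 = 1173 / 2105 = 0.5572
Difference = 55.72 − 52.09 = 3.63 percentage points

3.6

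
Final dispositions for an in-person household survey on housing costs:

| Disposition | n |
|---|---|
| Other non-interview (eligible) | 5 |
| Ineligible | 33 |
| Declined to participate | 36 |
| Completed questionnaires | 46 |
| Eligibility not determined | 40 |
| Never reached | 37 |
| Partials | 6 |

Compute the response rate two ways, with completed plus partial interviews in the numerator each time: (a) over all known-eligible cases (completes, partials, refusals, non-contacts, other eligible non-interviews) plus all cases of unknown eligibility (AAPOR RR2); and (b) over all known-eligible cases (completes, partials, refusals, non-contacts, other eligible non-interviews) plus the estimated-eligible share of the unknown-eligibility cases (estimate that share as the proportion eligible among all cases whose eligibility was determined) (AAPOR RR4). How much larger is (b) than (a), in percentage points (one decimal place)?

1.5

Top: 46 + 6 = 52
Denominator: 46 + 6 + 36 + 37 + 5 + 40 = 170
RR2 = 52 / 170 = 0.3059
Eligible (known): 46 + 6 + 36 + 37 + 5 = 130
e = 130 / (130 + 33) = 130 / 163 = 0.7975
Estimated eligible among unknowns: 0.7975 × 40 = 31.90
Denominator: 130 + 31.90 = 161.90
RR4 = 52 / 161.90 = 0.3212
Difference = 32.12 − 30.59 = 1.53 percentage points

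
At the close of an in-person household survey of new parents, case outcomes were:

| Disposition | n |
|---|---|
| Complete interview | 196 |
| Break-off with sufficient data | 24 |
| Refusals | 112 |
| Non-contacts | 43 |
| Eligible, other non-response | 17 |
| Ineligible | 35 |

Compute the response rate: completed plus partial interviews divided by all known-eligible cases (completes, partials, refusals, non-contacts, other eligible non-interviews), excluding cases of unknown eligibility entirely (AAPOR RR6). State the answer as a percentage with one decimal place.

56.1%

Numerator = 196 + 24 = 220
Denom = 196 + 24 + 112 + 43 + 17 = 392
RR6 = 220 / 392 = 0.5612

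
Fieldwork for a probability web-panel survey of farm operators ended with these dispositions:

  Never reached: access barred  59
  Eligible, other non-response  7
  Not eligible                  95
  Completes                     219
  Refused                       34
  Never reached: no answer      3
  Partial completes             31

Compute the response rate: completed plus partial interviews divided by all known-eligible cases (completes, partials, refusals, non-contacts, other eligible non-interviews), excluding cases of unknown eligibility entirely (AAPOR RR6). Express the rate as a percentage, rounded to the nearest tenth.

No answer / not reached = 3 + 59 = 62
Top → 219 + 31 = 250
Base → 219 + 31 + 34 + 62 + 7 = 353
RR6 = 250 / 353 = 0.7082

70.8%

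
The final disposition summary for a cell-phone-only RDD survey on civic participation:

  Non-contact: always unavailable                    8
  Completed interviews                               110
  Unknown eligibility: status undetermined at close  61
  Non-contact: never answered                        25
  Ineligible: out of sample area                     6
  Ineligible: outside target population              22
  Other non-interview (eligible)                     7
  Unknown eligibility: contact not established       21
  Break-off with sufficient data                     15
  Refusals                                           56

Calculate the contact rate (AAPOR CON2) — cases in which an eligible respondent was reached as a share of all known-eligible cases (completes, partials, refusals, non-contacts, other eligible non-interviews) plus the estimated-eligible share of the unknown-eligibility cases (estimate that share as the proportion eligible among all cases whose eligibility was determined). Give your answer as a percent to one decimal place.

64.0%

No answer / not reached = 25 + 8 = 33
Eligibility not determined = 21 + 61 = 82
Ineligible = 22 + 6 = 28
Top → 110 + 15 + 56 + 7 = 188
Determined eligible → 110 + 15 + 56 + 33 + 7 = 221
e = 221 / (221 + 28) = 221 / 249 = 0.8876
Estimated eligible among unknowns → 0.8876 × 82 = 72.78
Denom → 221 + 72.78 = 293.78
CON2 = 188 / 293.78 = 0.6399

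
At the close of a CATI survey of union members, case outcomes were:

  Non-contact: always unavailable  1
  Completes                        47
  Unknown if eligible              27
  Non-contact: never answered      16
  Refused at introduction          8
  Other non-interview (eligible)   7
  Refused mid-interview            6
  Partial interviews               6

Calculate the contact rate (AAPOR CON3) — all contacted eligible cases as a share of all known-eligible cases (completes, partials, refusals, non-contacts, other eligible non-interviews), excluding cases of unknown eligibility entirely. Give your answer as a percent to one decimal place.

81.3%

Refusal or break-off = 8 + 6 = 14
No contact after all attempts = 16 + 1 = 17
Numerator → 47 + 6 + 14 + 7 = 74
Denominator → 47 + 6 + 14 + 17 + 7 = 91
CON3 = 74 / 91 = 0.8132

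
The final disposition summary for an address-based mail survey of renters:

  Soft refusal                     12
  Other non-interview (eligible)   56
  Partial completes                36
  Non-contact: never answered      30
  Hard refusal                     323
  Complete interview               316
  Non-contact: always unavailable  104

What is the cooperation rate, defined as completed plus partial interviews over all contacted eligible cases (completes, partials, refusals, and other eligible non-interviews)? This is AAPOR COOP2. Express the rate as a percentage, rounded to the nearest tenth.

47.4%

Refusal or break-off = 323 + 12 = 335
No answer / not reached = 30 + 104 = 134
Numerator → 316 + 36 = 352
Base → 316 + 36 + 335 + 56 = 743
COOP2 = 352 / 743 = 0.4738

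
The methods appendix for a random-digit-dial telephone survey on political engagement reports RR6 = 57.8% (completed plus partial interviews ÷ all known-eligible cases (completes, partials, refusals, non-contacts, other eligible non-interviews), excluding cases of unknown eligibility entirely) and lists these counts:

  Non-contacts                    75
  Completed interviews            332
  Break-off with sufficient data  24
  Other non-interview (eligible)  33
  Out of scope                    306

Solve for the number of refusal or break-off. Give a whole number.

Top: 332 + 24 = 356
RR6 = 356 / D = 0.578
D = 356 / 0.578 = 615.9
Rest of base = 464
refusal or break-off = 615.9 − 464 ≈ 152

152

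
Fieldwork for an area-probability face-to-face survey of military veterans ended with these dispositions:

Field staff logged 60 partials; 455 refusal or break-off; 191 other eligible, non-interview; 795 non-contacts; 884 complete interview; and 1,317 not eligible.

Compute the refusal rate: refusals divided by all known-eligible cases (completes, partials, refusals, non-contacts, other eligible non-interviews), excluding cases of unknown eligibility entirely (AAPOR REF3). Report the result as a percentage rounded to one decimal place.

Num = 455
Denom = 884 + 60 + 455 + 795 + 191 = 2385
REF3 = 455 / 2385 = 0.1908

19.1%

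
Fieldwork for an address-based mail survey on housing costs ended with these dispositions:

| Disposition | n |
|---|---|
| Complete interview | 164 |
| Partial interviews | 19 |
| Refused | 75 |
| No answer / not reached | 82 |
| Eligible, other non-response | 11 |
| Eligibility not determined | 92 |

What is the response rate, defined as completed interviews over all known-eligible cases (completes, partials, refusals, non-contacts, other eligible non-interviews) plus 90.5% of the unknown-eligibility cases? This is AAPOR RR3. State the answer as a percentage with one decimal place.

37.8%

Num: 164
Determined eligible: 164 + 19 + 75 + 82 + 11 = 351
e × U: 0.9050 × 92 = 83.26
Denominator: 351 + 83.26 = 434.26
RR3 = 164 / 434.26 = 0.3777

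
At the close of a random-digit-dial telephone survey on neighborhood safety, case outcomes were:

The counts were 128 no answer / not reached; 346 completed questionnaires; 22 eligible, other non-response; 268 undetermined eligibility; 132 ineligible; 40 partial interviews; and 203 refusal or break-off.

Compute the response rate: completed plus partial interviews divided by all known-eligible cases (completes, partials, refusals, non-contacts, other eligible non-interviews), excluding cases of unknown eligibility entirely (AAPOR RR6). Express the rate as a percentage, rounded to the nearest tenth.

52.2%

Num = 346 + 40 = 386
Base = 346 + 40 + 203 + 128 + 22 = 739
RR6 = 386 / 739 = 0.5223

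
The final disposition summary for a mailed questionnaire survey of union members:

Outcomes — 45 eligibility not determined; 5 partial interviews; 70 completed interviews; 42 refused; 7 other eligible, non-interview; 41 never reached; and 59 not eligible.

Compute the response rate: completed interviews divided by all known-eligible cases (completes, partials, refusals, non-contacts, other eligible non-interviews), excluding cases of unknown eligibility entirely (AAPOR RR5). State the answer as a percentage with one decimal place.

Top = 70
Denom = 70 + 5 + 42 + 41 + 7 = 165
RR5 = 70 / 165 = 0.4242

42.4%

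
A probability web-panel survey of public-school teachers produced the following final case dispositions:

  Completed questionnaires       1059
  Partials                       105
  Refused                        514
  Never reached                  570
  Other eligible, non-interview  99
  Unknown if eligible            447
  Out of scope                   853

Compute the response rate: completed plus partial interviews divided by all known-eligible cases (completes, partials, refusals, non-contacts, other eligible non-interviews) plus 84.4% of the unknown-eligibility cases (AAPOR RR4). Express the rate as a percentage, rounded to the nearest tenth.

Num → 1059 + 105 = 1164
Eligible (known) → 1059 + 105 + 514 + 570 + 99 = 2347
Eligible share of unknowns → 0.8440 × 447 = 377.27
Denominator → 2347 + 377.27 = 2724.27
RR4 = 1164 / 2724.27 = 0.4273

42.7%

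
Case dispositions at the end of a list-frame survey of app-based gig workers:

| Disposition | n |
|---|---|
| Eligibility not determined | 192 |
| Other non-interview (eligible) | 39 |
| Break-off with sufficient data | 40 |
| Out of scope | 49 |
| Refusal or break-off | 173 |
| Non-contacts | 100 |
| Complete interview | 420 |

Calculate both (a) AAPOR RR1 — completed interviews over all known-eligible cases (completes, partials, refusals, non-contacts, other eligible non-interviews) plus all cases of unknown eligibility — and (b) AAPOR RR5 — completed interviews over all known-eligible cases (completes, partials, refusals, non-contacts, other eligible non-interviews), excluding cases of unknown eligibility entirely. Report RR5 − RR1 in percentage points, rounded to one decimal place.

Top: 420
Base: 420 + 40 + 173 + 100 + 39 + 192 = 964
RR1 = 420 / 964 = 0.4357
Base: 420 + 40 + 173 + 100 + 39 = 772
RR5 = 420 / 772 = 0.5440
Difference = 54.40 − 43.57 = 10.83 percentage points

10.8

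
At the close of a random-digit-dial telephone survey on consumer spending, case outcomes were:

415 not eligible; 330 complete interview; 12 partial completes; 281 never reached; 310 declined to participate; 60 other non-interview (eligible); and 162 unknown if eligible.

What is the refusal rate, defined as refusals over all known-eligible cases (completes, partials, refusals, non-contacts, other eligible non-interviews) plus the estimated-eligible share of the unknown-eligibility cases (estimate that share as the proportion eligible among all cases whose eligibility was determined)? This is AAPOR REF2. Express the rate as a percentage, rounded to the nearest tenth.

Top = 310
Known eligible = 330 + 12 + 310 + 281 + 60 = 993
e = 993 / (993 + 415) = 993 / 1408 = 0.7053
Estimated eligible among unknowns = 0.7053 × 162 = 114.26
Base = 993 + 114.26 = 1107.26
REF2 = 310 / 1107.26 = 0.2800

28.0%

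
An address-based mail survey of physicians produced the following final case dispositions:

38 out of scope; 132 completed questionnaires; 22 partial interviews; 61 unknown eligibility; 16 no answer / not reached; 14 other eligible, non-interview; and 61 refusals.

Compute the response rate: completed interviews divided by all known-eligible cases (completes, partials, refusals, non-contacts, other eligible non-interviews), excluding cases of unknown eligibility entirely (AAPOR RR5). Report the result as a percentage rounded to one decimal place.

53.9%

Numerator → 132
Denominator → 132 + 22 + 61 + 16 + 14 = 245
RR5 = 132 / 245 = 0.5388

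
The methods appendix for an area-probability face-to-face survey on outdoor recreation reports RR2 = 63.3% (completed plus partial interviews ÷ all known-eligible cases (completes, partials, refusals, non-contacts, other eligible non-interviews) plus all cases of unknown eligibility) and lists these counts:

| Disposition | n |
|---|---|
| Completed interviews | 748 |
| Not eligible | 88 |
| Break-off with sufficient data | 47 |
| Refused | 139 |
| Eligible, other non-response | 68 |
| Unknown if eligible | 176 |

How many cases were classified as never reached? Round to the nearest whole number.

Numerator = 748 + 47 = 795
RR2 = 795 / D = 0.633
D = 795 / 0.633 = 1255.9
Rest of base = 1178
never reached = 1255.9 − 1178 ≈ 78

78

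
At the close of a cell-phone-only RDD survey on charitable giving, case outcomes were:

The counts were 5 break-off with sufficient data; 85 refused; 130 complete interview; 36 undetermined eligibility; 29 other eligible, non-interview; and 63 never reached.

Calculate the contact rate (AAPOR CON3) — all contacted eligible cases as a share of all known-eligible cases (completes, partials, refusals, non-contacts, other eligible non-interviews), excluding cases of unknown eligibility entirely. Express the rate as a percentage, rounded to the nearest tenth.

79.8%

Top: 130 + 5 + 85 + 29 = 249
Base: 130 + 5 + 85 + 63 + 29 = 312
CON3 = 249 / 312 = 0.7981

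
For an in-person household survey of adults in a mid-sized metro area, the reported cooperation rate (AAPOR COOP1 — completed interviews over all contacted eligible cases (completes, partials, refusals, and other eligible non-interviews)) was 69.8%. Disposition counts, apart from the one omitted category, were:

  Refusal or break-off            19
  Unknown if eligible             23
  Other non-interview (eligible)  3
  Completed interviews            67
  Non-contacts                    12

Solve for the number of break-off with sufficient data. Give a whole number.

7

COOP1 = 67 / D = 0.698
D = 67 / 0.698 = 96.0
Remaining denominator categories sum to 89
break-off with sufficient data = 96.0 − 89 ≈ 7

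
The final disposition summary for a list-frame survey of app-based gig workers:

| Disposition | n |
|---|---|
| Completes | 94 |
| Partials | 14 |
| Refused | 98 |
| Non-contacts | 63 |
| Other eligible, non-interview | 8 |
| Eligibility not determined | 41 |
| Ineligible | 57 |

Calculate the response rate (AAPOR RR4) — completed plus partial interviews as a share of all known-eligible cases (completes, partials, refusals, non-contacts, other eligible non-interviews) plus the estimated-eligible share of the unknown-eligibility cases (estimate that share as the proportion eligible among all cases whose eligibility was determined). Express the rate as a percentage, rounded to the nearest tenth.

34.7%

Num = 94 + 14 = 108
Eligible (known) = 94 + 14 + 98 + 63 + 8 = 277
e = 277 / (277 + 57) = 277 / 334 = 0.8293
Eligible share of unknowns = 0.8293 × 41 = 34.00
Denominator = 277 + 34.00 = 311.00
RR4 = 108 / 311.00 = 0.3473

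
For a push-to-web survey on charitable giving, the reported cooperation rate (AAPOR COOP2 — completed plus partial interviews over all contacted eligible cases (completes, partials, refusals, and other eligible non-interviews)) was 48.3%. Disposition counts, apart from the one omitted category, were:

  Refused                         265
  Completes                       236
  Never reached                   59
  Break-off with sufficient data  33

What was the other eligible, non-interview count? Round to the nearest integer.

23

Numerator → 236 + 33 = 269
COOP2 = 269 / D = 0.483
D = 269 / 0.483 = 556.9
Other denominator terms total 534
other eligible, non-interview = 556.9 − 534 ≈ 23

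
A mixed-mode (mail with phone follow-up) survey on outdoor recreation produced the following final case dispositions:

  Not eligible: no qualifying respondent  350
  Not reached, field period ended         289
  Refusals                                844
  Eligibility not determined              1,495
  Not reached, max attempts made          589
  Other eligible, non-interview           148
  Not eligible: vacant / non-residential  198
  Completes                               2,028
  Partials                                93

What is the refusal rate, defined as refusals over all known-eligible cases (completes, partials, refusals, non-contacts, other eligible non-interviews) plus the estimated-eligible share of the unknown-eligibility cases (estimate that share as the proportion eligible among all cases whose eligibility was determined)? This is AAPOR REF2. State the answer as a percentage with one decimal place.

No answer / not reached = 289 + 589 = 878
Not eligible = 350 + 198 = 548
Num → 844
Determined eligible → 2028 + 93 + 844 + 878 + 148 = 3991
e = 3991 / (3991 + 548) = 3991 / 4539 = 0.8793
Eligible share of unknowns → 0.8793 × 1495 = 1314.55
Denom → 3991 + 1314.55 = 5305.55
REF2 = 844 / 5305.55 = 0.1591

15.9%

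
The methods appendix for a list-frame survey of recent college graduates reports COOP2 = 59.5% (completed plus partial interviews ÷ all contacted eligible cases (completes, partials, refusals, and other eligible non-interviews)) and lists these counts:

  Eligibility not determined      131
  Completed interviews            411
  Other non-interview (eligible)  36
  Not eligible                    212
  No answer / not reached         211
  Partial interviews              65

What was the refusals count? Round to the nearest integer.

Num: 411 + 65 = 476
COOP2 = 476 / D = 0.595
D = 476 / 0.595 = 800.0
Remaining denominator categories sum to 512
refusals = 800.0 − 512 ≈ 288

288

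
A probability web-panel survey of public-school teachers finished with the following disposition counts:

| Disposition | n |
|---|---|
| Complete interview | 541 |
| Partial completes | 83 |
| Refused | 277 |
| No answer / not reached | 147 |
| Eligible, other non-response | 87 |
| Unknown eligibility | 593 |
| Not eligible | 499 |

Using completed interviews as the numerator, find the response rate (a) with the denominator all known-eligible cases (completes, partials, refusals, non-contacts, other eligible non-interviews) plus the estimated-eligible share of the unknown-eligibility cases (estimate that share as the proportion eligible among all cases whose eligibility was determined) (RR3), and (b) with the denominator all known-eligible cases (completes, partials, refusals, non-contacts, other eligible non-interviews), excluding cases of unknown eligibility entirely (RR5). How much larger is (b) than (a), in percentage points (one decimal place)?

12.7

Numerator → 541
Eligible (known) → 541 + 83 + 277 + 147 + 87 = 1135
e = 1135 / (1135 + 499) = 1135 / 1634 = 0.6946
Estimated eligible among unknowns → 0.6946 × 593 = 411.90
Denominator → 1135 + 411.90 = 1546.90
RR3 = 541 / 1546.90 = 0.3497
Denominator → 541 + 83 + 277 + 147 + 87 = 1135
RR5 = 541 / 1135 = 0.4767
Difference = 47.67 − 34.97 = 12.70 percentage points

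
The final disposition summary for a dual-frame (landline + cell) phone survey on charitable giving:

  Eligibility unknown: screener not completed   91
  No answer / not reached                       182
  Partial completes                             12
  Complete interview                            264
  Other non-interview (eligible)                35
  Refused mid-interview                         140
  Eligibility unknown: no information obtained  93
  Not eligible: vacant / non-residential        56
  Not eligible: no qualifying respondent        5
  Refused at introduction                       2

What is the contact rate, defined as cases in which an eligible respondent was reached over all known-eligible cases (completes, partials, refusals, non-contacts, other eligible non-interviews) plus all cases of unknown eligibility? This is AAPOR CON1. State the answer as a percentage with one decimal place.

55.3%

Refusals = 2 + 140 = 142
Unknown if eligible = 91 + 93 = 184
Ineligible = 5 + 56 = 61
Top = 264 + 12 + 142 + 35 = 453
Denom = 264 + 12 + 142 + 182 + 35 + 184 = 819
CON1 = 453 / 819 = 0.5531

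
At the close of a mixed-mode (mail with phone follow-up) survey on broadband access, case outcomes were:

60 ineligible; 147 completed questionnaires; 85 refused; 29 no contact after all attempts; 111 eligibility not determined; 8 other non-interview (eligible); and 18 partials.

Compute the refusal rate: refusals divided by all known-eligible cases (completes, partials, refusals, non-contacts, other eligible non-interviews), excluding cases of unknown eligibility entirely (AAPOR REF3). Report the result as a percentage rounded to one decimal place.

Top: 85
Denom: 147 + 18 + 85 + 29 + 8 = 287
REF3 = 85 / 287 = 0.2962

29.6%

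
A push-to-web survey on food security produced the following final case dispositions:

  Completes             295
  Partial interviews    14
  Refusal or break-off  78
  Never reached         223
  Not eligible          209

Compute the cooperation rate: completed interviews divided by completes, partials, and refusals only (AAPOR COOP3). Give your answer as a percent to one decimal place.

Numerator = 295
Base = 295 + 14 + 78 = 387
COOP3 = 295 / 387 = 0.7623

76.2%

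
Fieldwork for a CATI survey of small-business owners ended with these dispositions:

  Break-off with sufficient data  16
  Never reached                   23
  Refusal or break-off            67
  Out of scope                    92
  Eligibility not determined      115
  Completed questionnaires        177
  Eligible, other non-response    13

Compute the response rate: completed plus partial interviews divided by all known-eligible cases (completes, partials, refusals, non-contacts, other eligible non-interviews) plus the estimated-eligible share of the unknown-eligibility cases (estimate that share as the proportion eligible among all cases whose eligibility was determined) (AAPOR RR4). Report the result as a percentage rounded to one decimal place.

Top → 177 + 16 = 193
Determined eligible → 177 + 16 + 67 + 23 + 13 = 296
e = 296 / (296 + 92) = 296 / 388 = 0.7629
Estimated eligible among unknowns → 0.7629 × 115 = 87.73
Denominator → 296 + 87.73 = 383.73
RR4 = 193 / 383.73 = 0.5030

50.3%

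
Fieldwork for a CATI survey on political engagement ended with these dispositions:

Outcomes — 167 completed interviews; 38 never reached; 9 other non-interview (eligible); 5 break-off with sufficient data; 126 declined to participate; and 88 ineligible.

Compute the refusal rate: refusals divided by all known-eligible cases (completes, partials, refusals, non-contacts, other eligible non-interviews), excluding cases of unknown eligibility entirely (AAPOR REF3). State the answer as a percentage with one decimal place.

36.5%

Top = 126
Denominator = 167 + 5 + 126 + 38 + 9 = 345
REF3 = 126 / 345 = 0.3652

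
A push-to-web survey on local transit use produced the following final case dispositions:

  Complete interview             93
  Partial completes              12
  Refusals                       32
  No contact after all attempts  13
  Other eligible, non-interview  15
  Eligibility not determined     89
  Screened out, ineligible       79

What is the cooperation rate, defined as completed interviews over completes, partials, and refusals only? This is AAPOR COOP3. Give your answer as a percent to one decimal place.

67.9%

Num → 93
Denom → 93 + 12 + 32 = 137
COOP3 = 93 / 137 = 0.6788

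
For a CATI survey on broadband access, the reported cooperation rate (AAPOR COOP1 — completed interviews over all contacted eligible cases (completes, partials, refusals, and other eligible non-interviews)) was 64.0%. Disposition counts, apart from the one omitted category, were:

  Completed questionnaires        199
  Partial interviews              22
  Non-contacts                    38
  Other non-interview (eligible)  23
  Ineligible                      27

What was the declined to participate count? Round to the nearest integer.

COOP1 = 199 / D = 0.640
D = 199 / 0.640 = 310.9
Rest of base = 244
declined to participate = 310.9 − 244 ≈ 67

67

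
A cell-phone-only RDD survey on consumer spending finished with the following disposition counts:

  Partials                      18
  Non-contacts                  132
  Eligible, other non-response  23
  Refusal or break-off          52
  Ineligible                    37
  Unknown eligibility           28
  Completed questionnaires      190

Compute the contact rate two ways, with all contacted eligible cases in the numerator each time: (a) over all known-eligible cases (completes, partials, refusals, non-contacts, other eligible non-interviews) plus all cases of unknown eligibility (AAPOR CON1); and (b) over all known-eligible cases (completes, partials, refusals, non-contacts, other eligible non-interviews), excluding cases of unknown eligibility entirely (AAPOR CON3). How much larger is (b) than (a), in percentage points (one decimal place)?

4.3

Numerator: 190 + 18 + 52 + 23 = 283
Denom: 190 + 18 + 52 + 132 + 23 + 28 = 443
CON1 = 283 / 443 = 0.6388
Denom: 190 + 18 + 52 + 132 + 23 = 415
CON3 = 283 / 415 = 0.6819
Difference = 68.19 − 63.88 = 4.31 percentage points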